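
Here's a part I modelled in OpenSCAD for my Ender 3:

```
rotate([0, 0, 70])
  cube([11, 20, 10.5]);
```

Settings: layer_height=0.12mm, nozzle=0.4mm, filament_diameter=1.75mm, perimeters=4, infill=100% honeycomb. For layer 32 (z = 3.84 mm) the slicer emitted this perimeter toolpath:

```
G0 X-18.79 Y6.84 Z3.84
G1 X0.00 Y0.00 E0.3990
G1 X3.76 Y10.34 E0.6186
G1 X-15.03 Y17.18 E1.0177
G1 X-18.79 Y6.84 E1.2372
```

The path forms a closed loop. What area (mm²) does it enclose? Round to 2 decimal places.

220.01 mm²

Apply the shoelace formula to the sequence of (X, Y) vertices; enclosed area = 220.01 mm².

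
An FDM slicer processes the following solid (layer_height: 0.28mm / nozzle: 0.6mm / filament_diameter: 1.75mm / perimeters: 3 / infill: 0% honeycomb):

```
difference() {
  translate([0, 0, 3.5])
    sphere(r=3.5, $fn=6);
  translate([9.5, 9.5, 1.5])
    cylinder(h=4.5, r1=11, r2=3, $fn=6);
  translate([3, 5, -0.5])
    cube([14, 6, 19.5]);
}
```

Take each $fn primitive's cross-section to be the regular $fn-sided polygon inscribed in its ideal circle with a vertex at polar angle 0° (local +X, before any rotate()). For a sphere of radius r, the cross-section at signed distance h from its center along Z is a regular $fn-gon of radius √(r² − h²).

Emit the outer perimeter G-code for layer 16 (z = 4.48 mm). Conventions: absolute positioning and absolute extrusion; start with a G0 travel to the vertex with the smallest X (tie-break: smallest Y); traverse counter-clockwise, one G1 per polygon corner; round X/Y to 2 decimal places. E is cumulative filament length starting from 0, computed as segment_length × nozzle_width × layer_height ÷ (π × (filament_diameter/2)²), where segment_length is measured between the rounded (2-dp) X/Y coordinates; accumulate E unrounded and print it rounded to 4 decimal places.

G0 X-3.36 Y0.00 Z4.48
G1 X-1.68 Y-2.91 E0.2347
G1 X1.68 Y-2.91 E0.4694
G1 X3.36 Y0.00 E0.7041
G1 X1.68 Y2.91 E0.9388
G1 X-1.68 Y2.91 E1.1734
G1 X-3.36 Y0.00 E1.4081

At z = 4.48 mm: the r=3.5 sphere contributes a regular 6-gon of circumradius √(3.5²−0.98²) = 3.360; the cone at (9.5, 9.5): at t=0.662 of its height the radius interpolates to r₁+(r₂−r₁)t = 5.702, giving a regular 6-gon of that circumradius; the cube at (3, 5) is present — its section is the full 14×6 rectangle; Subtracting the remaining from the first: starting from the r=3.5 sphere, the cone at (9.5, 9.5) misses the remaining region (no effect); the 14×6 cube at (3, 5) misses the remaining region (no effect) — 1 connected region. The outline is a single polygon with 6 vertices. Extrusion per mm of travel: 0.6 × 0.28 / (π × 0.875²) = 0.069846. Accumulating E over each segment gives final E = 1.4081.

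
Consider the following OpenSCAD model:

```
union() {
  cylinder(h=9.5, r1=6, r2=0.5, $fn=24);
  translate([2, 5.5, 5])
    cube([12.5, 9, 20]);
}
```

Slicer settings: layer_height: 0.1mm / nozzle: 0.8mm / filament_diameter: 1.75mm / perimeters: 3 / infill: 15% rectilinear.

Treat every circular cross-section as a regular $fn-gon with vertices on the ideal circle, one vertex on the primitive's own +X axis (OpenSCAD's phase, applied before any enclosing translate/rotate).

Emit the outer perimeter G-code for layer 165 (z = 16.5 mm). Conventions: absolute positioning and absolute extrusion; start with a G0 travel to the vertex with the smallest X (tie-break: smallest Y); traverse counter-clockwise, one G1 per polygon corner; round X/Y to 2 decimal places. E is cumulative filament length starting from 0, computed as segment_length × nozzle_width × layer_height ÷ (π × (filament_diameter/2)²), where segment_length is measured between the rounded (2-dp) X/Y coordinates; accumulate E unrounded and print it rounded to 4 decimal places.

G0 X2.00 Y5.50 Z16.50
G1 X14.50 Y5.50 E0.4158
G1 X14.50 Y14.50 E0.7151
G1 X2.00 Y14.50 E1.1308
G1 X2.00 Y5.50 E1.4302

At z = 16.5 mm: the cone is not intersected at this z (z outside [0, 9.5]); the cube at (2, 5.5) (footprint 12.5×9) is included at this height; Combining (union): only the 12.5×9 cube at (2, 5.5) is present, so the union is just that shape — 1 connected region. The outline is a single polygon with 4 vertices. Extrusion per mm of travel: 0.8 × 0.1 / (π × 0.875²) = 0.033260. Accumulating E over each segment gives final E = 1.4302.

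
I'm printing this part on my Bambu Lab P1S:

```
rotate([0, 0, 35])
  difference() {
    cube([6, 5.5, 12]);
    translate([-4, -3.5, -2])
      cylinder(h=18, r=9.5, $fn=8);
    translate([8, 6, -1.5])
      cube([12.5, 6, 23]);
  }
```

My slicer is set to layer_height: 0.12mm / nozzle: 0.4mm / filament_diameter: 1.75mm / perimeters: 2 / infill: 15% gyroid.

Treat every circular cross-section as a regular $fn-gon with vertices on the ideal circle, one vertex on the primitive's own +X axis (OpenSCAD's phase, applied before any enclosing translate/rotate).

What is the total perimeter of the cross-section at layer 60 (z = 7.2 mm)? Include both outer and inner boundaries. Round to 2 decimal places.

At z = 7.2 mm: the cube (footprint 6×5.5) is included at this height (perimeter 23.00 mm); the r=9.5 cylinder at (-4, -3.5) contributes a regular 8-gon of circumradius 9.5 (perimeter = 2·8·9.500·sin(180°/8) = 58.17 mm); the 12.5×6 cube at (8, 6) contributes its full rectangle (perimeter 37.00 mm); After the difference (first − rest): starting from the 6×5.5 cube, the r=9.5 cylinder at (-4, -3.5) partially overlaps it — only the 12.42 mm² overlap (of its 255.27 mm²) is removed, clipping the outline; the 12.5×6 cube at (8, 6) misses the remaining region (no effect) — boundary = 21.03 mm; (rotated 35° about Z; rotation is an isometry so areas/perimeters/island counts are preserved). Overall, the cross-section is a single solid region. Total boundary length (outer) = 21.03 mm.

21.03 mm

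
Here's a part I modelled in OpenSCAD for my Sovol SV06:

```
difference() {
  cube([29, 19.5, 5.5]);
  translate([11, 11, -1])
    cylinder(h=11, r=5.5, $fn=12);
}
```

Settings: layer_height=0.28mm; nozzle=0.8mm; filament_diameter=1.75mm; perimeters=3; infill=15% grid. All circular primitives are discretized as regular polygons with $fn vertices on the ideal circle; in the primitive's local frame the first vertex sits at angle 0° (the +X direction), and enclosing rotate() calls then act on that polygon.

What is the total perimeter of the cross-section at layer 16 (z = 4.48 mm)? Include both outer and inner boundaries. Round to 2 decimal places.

At z = 4.48 mm: the cube is present — its section is the full 29×19.5 rectangle (perimeter 97.00 mm); the r=5.5 cylinder at (11, 11) contributes a regular 12-gon of circumradius 5.5 (perimeter = 2·12·5.500·sin(180°/12) = 34.16 mm); Taking the first minus the rest: starting from the 29×19.5 cube, the r=5.5 cylinder at (11, 11) lies wholly inside it (removes its full 90.75 mm² and its 34.16 mm outline becomes a hole wall) — boundary (outer + 1 inner loop) = 131.16 mm. Overall, the cross-section is one region with 1 hole. Total boundary length (outer + inner) = 131.16 mm.

131.16 mm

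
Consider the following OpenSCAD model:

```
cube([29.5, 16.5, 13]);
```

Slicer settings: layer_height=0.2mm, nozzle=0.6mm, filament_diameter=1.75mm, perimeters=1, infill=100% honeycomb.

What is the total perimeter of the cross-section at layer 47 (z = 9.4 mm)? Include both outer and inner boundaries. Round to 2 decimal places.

At z = 9.4 mm: the cube (footprint 29.5×16.5) is included at this height (perimeter 92.00 mm). Overall, the cross-section is a single solid region. Total boundary length (outer) = 92.00 mm.

92.00 mm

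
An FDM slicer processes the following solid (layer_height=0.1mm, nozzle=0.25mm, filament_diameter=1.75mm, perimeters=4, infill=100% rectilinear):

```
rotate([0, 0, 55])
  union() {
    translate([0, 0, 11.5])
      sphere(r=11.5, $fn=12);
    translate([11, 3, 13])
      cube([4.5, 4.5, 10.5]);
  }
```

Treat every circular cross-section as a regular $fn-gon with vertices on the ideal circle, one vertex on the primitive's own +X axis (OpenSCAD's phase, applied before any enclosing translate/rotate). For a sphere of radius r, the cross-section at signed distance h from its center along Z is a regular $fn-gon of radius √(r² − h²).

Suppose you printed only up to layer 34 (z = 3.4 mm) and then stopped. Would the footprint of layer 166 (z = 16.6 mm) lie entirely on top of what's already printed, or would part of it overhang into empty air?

Compare the two slices. At z = 3.4: the r=11.5 sphere contributes a regular 12-gon of circumradius √(11.5²−8.1²) = 8.163 (area = (12/2)·8.163²·sin(360°/12) = 199.92 mm²); the cube at (11, 3) is absent (z outside [13, 23.5]); Combining (union): only the r=11.5 sphere is present, so the union is just that shape — area = 199.92 mm²; (whole slice rotated 55° about Z — lengths, areas and connectivity unchanged). At z = 16.6: the r=11.5 sphere contributes a regular 12-gon of circumradius √(11.5²−5.1²) = 10.307 (area = (12/2)·10.307²·sin(360°/12) = 318.72 mm²); the cube at (11, 3) (footprint 4.5×4.5) is included at this height (area 20.25 mm²); Merging all regions: the 2 present regions are separate (no shared area or edge), so areas and boundary lengths simply add and each stays a separate island — area = 338.97 mm²; (whole slice rotated 55° about Z — lengths, areas and connectivity unchanged). Checking containment: at z = 16.6 the cross-section extends beyond the z = 3.4 cross-section by about 139.05 mm².

part overhangs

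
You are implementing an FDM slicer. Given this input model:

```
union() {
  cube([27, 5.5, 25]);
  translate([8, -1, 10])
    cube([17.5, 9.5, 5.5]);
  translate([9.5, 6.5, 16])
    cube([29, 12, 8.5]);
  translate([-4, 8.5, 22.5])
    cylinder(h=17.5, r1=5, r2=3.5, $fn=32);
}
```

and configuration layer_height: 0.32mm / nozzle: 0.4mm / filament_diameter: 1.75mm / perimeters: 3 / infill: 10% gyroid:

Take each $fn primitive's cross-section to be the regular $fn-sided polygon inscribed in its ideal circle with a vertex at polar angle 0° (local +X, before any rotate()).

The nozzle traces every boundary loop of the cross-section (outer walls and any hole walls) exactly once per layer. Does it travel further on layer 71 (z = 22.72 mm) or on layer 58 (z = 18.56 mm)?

layer 71 (z = 22.72 mm)

Layer 71 (z = 22.72): the cube is present — its section is the full 27×5.5 rectangle (perimeter 65.00 mm); the cube at (8, -1) is absent (z outside [10, 15.5]); the cube at (9.5, 6.5) is present — its section is the full 29×12 rectangle (perimeter 82.00 mm); the cone at (-4, 8.5) contributes a regular 32-gon of circumradius 4.981 (interpolated between r1=5 and r2=3.5 at t=0.013) (perimeter = 2·32·4.981·sin(180°/32) = 31.25 mm); Combining (union): the 3 present regions are separate (no shared area or edge), so areas and boundary lengths simply add and each stays a separate island — boundary = 178.25 mm. So its perimeter = 178.25 mm. Layer 58 (z = 18.56): the cube (footprint 27×5.5) is included at this height (perimeter 65.00 mm); the cube at (8, -1) is absent (z outside [10, 15.5]); the cube at (9.5, 6.5) is present — its section is the full 29×12 rectangle (perimeter 82.00 mm); the cone at (-4, 8.5) does not reach this height (z outside [22.5, 40]); Combining (union): the 2 present regions are separate (no shared area or edge), so areas and boundary lengths simply add and each stays a separate island — boundary = 147.00 mm. So its perimeter = 147.00 mm. Layer 71 is larger (178.25 vs 147.00 mm).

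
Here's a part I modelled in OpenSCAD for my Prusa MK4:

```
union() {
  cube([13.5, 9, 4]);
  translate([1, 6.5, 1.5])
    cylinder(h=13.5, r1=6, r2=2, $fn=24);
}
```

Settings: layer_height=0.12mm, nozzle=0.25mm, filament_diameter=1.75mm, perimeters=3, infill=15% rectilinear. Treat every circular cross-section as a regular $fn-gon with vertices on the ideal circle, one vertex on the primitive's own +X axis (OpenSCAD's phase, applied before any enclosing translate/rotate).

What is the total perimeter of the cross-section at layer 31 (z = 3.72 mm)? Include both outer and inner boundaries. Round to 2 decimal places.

At z = 3.72 mm: the cube (footprint 13.5×9) is included at this height (perimeter 45.00 mm); the cone at (1, 6.5) (r1=6→r2=2) has section circumradius 5.342 here — a regular 24-gon (perimeter = 2·24·5.342·sin(180°/24) = 33.47 mm); Taking the union: the regions partially overlap (shared area 42.70 mm²), so the edge portions inside another operand are dropped and the merged outline is re-measured after clipping — boundary = 53.08 mm. Overall, the cross-section is a single solid region. Total boundary length (outer) = 53.08 mm.

53.08 mm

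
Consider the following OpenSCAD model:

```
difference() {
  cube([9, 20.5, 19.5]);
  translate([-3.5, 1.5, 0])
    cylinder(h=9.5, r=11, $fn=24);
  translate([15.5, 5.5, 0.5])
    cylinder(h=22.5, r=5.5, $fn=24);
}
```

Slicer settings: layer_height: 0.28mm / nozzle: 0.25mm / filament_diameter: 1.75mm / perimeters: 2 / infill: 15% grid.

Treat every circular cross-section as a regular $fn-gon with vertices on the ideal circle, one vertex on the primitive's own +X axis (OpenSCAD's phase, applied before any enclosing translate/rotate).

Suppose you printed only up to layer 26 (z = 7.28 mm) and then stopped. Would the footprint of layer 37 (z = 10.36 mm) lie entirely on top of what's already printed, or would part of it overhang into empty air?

Compare the two slices. At z = 7.28: the cube (footprint 9×20.5) is included at this height (area 184.50 mm²); the r=11 cylinder at (-3.5, 1.5) gives a regular 24-gon of circumradius 11 (constant along its height) (area = (24/2)·11.000²·sin(360°/24) = 375.81 mm²); the r=5.5 cylinder at (15.5, 5.5) gives a regular 24-gon of circumradius 5.5 (constant along its height) (area = (24/2)·5.500²·sin(360°/24) = 93.95 mm²); After the difference (first − rest): starting from the 9×20.5 cube (184.50 mm²), the r=11 cylinder at (-3.5, 1.5) partially overlaps it — only the 67.42 mm² overlap (of its 375.81 mm²) is removed, clipping the outline; the r=5.5 cylinder at (15.5, 5.5) misses the remaining region (no effect) — area = 117.08 mm². At z = 10.36: the cube is present — its section is the full 9×20.5 rectangle (area 184.50 mm²); the cylinder at (-3.5, 1.5) does not reach this height (z outside [0, 9.5]); the r=5.5 cylinder at (15.5, 5.5) contributes a regular 24-gon of circumradius 5.5 (area = (24/2)·5.500²·sin(360°/24) = 93.95 mm²); Taking the first minus the rest: starting from the 9×20.5 cube (184.50 mm²), the r=5.5 cylinder at (15.5, 5.5) misses the remaining region (no effect) — area = 184.50 mm². Checking containment: at z = 10.36 the cross-section extends beyond the z = 7.28 cross-section by about 67.42 mm².

part overhangs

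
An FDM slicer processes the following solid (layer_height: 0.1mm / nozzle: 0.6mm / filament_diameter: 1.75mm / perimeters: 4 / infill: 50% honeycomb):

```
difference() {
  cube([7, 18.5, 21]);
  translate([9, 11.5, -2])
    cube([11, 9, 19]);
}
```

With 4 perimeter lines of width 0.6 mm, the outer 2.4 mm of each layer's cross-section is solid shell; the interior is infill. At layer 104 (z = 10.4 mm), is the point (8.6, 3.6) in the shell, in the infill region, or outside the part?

outside

At z = 10.4 mm: the 7×18.5 cube contributes its full rectangle; the 11×9 cube at (9, 11.5) contributes its full rectangle; Subtracting the remaining from the first: starting from the 7×18.5 cube, the 11×9 cube at (9, 11.5) misses the remaining region (no effect) — 1 connected region. Overall, the cross-section is a single solid region. The nearest boundary edge runs (7.00, 18.50)→(7.00, 0.00); distance from the point to it = 1.60 mm. The point is not inside any of the regions above, so it lies outside the cross-section (1.60 mm from the nearest boundary).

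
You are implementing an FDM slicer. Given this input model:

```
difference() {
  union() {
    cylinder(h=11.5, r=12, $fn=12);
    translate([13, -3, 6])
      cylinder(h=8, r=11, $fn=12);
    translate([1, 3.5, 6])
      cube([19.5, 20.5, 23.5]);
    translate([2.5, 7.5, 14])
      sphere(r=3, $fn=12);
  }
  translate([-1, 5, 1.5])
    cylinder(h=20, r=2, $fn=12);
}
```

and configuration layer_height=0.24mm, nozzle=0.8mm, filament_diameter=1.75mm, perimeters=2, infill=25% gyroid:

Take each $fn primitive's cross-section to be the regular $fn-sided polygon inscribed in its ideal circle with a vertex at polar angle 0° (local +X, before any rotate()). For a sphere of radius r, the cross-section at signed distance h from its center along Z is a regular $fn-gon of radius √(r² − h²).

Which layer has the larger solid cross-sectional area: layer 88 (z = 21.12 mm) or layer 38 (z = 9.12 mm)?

layer 38 (z = 9.12 mm)

Layer 88 (z = 21.12): the cylinder is not intersected at this z (z outside [0, 11.5]); the cylinder at (13, -3) is not intersected at this z (z outside [6, 14]); the 19.5×20.5 cube at (1, 3.5) contributes its full rectangle (area 399.75 mm²); the sphere at (2.5, 7.5) is absent (|z−center|=7.120 > r=3); Merging all regions: only the 19.5×20.5 cube at (1, 3.5) is present, so the union is just that shape — area = 399.75 mm²; the cylinder at (-1, 5): section is a regular 12-gon, circumradius r=2 (area = (12/2)·2.000²·sin(360°/12) = 12.00 mm²); Subtracting the remaining from the first: starting from that combined region (399.75 mm²), the r=2 cylinder at (-1, 5) misses the remaining region (no effect) — area = 399.75 mm². So its area = 399.75 mm². Layer 38 (z = 9.12): the cylinder: section is a regular 12-gon, circumradius r=12 (area = (12/2)·12.000²·sin(360°/12) = 432.00 mm²); the r=11 cylinder at (13, -3) gives a regular 12-gon of circumradius 11 (constant along its height) (area = (12/2)·11.000²·sin(360°/12) = 363.00 mm²); the cube at (1, 3.5) (footprint 19.5×20.5) is included at this height (area 399.75 mm²); the sphere at (2.5, 7.5) is absent (|z−center|=4.880 > r=3); Combining (union): the regions partially overlap — summed areas 1194.75 mm² minus the doubly-counted overlap 210.44 mm² gives 984.31 mm² — area = 984.31 mm²; the r=2 cylinder at (-1, 5) contributes a regular 12-gon of circumradius 2 (area = (12/2)·2.000²·sin(360°/12) = 12.00 mm²); Subtracting the remaining from the first: starting from the result so far (984.31 mm²), the r=2 cylinder at (-1, 5) lies wholly inside it (removes its full 12.00 mm² and its 12.42 mm outline becomes a hole wall) — area = 972.31 mm². So its area = 972.31 mm². Layer 38 is larger (972.31 vs 399.75 mm²).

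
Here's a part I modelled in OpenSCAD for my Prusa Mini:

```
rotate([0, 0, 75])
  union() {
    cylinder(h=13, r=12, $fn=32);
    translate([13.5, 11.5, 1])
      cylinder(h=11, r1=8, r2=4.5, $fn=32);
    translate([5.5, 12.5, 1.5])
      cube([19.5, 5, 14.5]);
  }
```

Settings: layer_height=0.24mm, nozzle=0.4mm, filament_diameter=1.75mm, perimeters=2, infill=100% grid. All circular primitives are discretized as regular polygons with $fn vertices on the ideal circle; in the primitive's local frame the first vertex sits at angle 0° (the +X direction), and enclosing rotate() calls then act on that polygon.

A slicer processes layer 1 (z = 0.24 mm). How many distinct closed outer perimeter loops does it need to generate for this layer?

1

At z = 0.24 mm: the r=12 cylinder contributes a regular 32-gon of circumradius 12; the cone at (13.5, 11.5) does not reach this height (z outside [1, 12]); the cube at (5.5, 12.5) is absent (z outside [1.5, 16]); Taking the union: only the r=12 cylinder is present, so the union is just that shape — 1 connected region; (whole slice rotated 75° about Z — lengths, areas and connectivity unchanged). The result has 1 disconnected region.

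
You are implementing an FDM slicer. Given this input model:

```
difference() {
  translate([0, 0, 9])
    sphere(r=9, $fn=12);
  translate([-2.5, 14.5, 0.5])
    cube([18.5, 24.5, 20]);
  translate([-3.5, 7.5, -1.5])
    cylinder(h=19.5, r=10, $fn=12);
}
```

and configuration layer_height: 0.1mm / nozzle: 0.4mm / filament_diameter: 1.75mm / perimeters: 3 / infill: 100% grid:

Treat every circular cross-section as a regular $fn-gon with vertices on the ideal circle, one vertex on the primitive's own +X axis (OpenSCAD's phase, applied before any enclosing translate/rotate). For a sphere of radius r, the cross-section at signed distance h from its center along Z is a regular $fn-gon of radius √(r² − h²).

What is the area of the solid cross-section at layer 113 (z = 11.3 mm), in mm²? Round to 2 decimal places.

At z = 11.3 mm: the sphere: section is a regular 12-gon, circumradius = √(r²−h²) = √(9²−2.3²) = 8.701 (area = (12/2)·8.701²·sin(360°/12) = 227.13 mm²); the cube at (-2.5, 14.5) (footprint 18.5×24.5) is included at this height (area 453.25 mm²); the cylinder at (-3.5, 7.5): section is a regular 12-gon, circumradius r=10 (area = (12/2)·10.000²·sin(360°/12) = 300.00 mm²); Taking the first minus the rest: starting from the r=9 sphere (227.13 mm²), the 18.5×24.5 cube at (-2.5, 14.5) misses the remaining region (no effect); the r=10 cylinder at (-3.5, 7.5) partially overlaps it — only the 115.66 mm² overlap (of its 300.00 mm²) is removed, clipping the outline — area = 111.47 mm². Overall, the cross-section is a single solid region. Net area = 111.47 mm².

111.47 mm²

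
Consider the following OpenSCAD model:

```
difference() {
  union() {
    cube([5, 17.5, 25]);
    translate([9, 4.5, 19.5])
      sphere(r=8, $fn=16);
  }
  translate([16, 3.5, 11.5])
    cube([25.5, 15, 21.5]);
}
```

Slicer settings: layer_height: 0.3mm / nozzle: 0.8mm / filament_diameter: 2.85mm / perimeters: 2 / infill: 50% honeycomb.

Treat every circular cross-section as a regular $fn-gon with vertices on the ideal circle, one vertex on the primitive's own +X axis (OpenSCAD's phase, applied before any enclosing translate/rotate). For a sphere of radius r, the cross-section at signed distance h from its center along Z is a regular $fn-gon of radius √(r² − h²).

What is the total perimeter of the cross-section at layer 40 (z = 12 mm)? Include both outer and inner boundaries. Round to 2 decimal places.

62.38 mm

At z = 12 mm: the cube (footprint 5×17.5) is included at this height (perimeter 45.00 mm); the sphere at (9, 4.5): section is a regular 16-gon, circumradius = √(r²−h²) = √(8²−7.5²) = 2.784 (perimeter = 2·16·2.784·sin(180°/16) = 17.38 mm); Merging all regions: the 2 present regions are separate (no shared area or edge), so areas and boundary lengths simply add and each stays a separate island — boundary = 62.38 mm; the cube at (16, 3.5) (footprint 25.5×15) is included at this height (perimeter 81.00 mm); Taking the first minus the rest: starting from that combined region, the 25.5×15 cube at (16, 3.5) misses the remaining region (no effect) — boundary = 62.38 mm. Overall, the cross-section has 2 separate islands. Total boundary length (outer) = 62.38 mm.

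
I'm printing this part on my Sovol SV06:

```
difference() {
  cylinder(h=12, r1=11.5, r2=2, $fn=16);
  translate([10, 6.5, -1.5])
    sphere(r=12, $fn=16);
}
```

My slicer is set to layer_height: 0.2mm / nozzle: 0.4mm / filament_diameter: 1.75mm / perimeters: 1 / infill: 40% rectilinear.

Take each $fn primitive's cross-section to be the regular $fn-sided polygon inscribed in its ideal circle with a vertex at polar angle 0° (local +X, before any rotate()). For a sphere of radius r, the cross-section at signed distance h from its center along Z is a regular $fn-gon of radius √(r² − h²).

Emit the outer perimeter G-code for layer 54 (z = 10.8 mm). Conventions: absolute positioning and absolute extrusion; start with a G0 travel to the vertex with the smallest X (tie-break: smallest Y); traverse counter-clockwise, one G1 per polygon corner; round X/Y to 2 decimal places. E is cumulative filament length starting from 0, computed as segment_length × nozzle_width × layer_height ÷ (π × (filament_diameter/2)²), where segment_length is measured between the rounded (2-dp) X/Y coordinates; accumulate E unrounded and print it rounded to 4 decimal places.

At z = 10.8 mm: the cone contributes a regular 16-gon of circumradius 2.950 (interpolated between r1=11.5 and r2=2 at t=0.900); the sphere at (10, 6.5) is not intersected at this z (|z−center|=12.300 > r=12); Subtracting the remaining from the first: none of the subtracted shapes is present at this height, so the cone is unchanged — 1 connected region. The outline is a single polygon with 16 vertices. Extrusion per mm of travel: 0.4 × 0.2 / (π × 0.875²) = 0.033260. Accumulating E over each segment gives final E = 0.6133.

G0 X-2.95 Y0.00 Z10.80
G1 X-2.73 Y-1.13 E0.0383
G1 X-2.09 Y-2.09 E0.0767
G1 X-1.13 Y-2.73 E0.1150
G1 X0.00 Y-2.95 E0.1533
G1 X1.13 Y-2.73 E0.1916
G1 X2.09 Y-2.09 E0.2300
G1 X2.73 Y-1.13 E0.2684
G1 X2.95 Y0.00 E0.3067
G1 X2.73 Y1.13 E0.3449
G1 X2.09 Y2.09 E0.3833
G1 X1.13 Y2.73 E0.4217
G1 X0.00 Y2.95 E0.4600
G1 X-1.13 Y2.73 E0.4983
G1 X-2.09 Y2.09 E0.5367
G1 X-2.73 Y1.13 E0.5750
G1 X-2.95 Y0.00 E0.6133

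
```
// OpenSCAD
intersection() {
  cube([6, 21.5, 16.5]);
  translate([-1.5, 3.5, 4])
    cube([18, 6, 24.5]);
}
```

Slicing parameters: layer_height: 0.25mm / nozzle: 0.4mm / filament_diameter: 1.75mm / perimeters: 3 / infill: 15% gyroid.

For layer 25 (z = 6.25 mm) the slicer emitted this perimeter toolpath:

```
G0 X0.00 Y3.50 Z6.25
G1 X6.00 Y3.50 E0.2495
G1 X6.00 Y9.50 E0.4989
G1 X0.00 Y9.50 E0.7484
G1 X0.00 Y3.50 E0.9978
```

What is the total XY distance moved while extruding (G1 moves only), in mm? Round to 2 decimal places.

24.00 mm

Sum the Euclidean lengths of each G1 segment: total = 24.00 mm.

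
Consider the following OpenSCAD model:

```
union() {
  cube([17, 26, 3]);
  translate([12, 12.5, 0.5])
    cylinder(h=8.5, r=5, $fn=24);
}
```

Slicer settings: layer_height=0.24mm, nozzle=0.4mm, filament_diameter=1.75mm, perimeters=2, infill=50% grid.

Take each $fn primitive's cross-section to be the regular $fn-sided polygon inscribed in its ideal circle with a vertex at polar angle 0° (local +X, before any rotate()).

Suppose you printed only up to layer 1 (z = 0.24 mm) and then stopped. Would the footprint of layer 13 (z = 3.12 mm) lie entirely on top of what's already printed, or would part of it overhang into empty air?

Compare the two slices. At z = 0.24: the cube (footprint 17×26) is included at this height (area 442.00 mm²); the cylinder at (12, 12.5) does not reach this height (z outside [0.5, 9]); Combining (union): only the 17×26 cube is present, so the union is just that shape — area = 442.00 mm². At z = 3.12: the cube does not reach this height (z outside [0, 3]); the r=5 cylinder at (12, 12.5) gives a regular 24-gon of circumradius 5 (constant along its height) (area = (24/2)·5.000²·sin(360°/24) = 77.65 mm²); Taking the union: only the r=5 cylinder at (12, 12.5) is present, so the union is just that shape — area = 77.65 mm². Checking containment: the cross-section at z = 3.12 is a subset of the cross-section at z = 0.24.

entirely on top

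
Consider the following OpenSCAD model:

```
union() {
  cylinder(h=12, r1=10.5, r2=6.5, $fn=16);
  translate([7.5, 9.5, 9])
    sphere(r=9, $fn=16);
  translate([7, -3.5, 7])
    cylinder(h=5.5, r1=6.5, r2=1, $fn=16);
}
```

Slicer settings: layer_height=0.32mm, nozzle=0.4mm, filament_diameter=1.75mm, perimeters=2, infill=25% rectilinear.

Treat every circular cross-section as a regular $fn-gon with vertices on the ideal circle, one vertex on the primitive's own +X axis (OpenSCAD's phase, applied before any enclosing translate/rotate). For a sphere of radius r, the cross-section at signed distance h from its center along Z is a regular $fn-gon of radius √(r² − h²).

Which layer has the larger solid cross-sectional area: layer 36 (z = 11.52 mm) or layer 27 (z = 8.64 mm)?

layer 27 (z = 8.64 mm)

Layer 36 (z = 11.52): the cone contributes a regular 16-gon of circumradius 6.660 (interpolated between r1=10.5 and r2=6.5 at t=0.960) (area = (16/2)·6.660²·sin(360°/16) = 135.79 mm²); the r=9 sphere at (7.5, 9.5) slices to a regular 16-gon of circumradius 8.640 (√(r²−h²) with h=2.52 from center) (area = (16/2)·8.640²·sin(360°/16) = 228.54 mm²); the cone at (7, -3.5) contributes a regular 16-gon of circumradius 1.980 (interpolated between r1=6.5 and r2=1 at t=0.822) (area = (16/2)·1.980²·sin(360°/16) = 12.00 mm²); Merging all regions: the regions partially overlap — summed areas 376.33 mm² minus the doubly-counted overlap 19.58 mm² gives 356.75 mm² — area = 356.75 mm². So its area = 356.75 mm². Layer 27 (z = 8.64): the cone (r1=10.5→r2=6.5) has section circumradius 7.620 here — a regular 16-gon (area = (16/2)·7.620²·sin(360°/16) = 177.76 mm²); the sphere at (7.5, 9.5): section is a regular 16-gon, circumradius = √(r²−h²) = √(9²−0.36²) = 8.993 (area = (16/2)·8.993²·sin(360°/16) = 247.58 mm²); the cone at (7, -3.5) contributes a regular 16-gon of circumradius 4.860 (interpolated between r1=6.5 and r2=1 at t=0.298) (area = (16/2)·4.860²·sin(360°/16) = 72.31 mm²); Taking the union: the regions partially overlap — summed areas 497.66 mm² minus the doubly-counted overlap 61.66 mm² gives 436.00 mm² — area = 436.00 mm². So its area = 436.00 mm². Layer 27 is larger (436.00 vs 356.75 mm²).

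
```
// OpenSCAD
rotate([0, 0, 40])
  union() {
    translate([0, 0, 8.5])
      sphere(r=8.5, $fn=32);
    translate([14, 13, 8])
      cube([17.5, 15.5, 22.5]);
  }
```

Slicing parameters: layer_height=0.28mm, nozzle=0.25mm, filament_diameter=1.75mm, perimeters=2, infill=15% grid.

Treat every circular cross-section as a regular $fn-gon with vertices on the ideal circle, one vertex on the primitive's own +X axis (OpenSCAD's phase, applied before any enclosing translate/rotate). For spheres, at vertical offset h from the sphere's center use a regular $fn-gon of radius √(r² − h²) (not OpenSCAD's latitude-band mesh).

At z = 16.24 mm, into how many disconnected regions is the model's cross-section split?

2

At z = 16.24 mm: the r=8.5 sphere slices to a regular 32-gon of circumradius 3.513 (√(r²−h²) with h=7.74 from center); the 17.5×15.5 cube at (14, 13) contributes its full rectangle; Merging all regions: the 2 present regions are separate (no shared area or edge), so areas and boundary lengths simply add and each stays a separate island — 2 connected regions; (whole slice rotated 40° about Z — lengths, areas and connectivity unchanged). The result has 2 disconnected regions.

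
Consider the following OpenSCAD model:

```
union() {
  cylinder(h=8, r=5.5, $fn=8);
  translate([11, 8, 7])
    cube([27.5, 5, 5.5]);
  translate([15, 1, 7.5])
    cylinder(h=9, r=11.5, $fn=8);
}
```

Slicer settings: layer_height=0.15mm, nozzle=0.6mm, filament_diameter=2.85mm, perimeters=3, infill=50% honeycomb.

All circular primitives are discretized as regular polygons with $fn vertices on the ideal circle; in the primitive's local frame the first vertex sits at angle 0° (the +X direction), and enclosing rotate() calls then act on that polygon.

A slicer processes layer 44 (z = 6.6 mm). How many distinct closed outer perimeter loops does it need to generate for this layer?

At z = 6.6 mm: the cylinder: section is a regular 8-gon, circumradius r=5.5; the cube at (11, 8) does not reach this height (z outside [7, 12.5]); the cylinder at (15, 1) is not intersected at this z (z outside [7.5, 16.5]); Taking the union: only the r=5.5 cylinder is present, so the union is just that shape — 1 connected region. The result has 1 disconnected region.

1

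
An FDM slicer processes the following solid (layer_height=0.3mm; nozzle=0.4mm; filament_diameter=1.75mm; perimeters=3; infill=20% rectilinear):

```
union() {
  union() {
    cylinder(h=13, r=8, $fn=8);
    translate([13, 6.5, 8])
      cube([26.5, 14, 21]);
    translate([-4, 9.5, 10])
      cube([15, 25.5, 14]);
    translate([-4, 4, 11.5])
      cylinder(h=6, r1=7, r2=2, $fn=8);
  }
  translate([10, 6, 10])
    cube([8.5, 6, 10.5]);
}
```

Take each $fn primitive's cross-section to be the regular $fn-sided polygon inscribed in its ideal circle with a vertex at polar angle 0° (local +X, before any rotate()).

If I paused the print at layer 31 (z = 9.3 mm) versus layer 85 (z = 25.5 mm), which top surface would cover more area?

layer 31 (z = 9.3 mm)

Layer 31 (z = 9.3): the r=8 cylinder gives a regular 8-gon of circumradius 8 (constant along its height) (area = (8/2)·8.000²·sin(360°/8) = 181.02 mm²); the cube at (13, 6.5) is present — its section is the full 26.5×14 rectangle (area 371.00 mm²); the cube at (-4, 9.5) does not reach this height (z outside [10, 24]); the cone at (-4, 4) is absent (z outside [11.5, 17.5]); Taking the union: the 2 present regions are separate (no shared area or edge), so areas and boundary lengths simply add and each stays a separate island — area = 552.02 mm²; the cube at (10, 6) is absent (z outside [10, 20.5]); Combining (union): only the result so far is present, so the union is just that shape — area = 552.02 mm². So its area = 552.02 mm². Layer 85 (z = 25.5): the cylinder is not intersected at this z (z outside [0, 13]); the cube at (13, 6.5) is present — its section is the full 26.5×14 rectangle (area 371.00 mm²); the cube at (-4, 9.5) does not reach this height (z outside [10, 24]); the cone at (-4, 4) is absent (z outside [11.5, 17.5]); Taking the union: only the 26.5×14 cube at (13, 6.5) is present, so the union is just that shape — area = 371.00 mm²; the cube at (10, 6) does not reach this height (z outside [10, 20.5]); Combining (union): only the result so far is present, so the union is just that shape — area = 371.00 mm². So its area = 371.00 mm². Layer 31 is larger (552.02 vs 371.00 mm²).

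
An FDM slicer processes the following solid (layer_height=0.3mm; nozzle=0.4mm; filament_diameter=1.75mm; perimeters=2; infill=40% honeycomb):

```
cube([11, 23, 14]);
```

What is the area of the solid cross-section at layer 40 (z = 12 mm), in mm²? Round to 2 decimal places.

At z = 12 mm: the 11×23 cube contributes its full rectangle (area 253.00 mm²). Overall, the cross-section is a single solid region. Net area = 253.00 mm².

253.00 mm²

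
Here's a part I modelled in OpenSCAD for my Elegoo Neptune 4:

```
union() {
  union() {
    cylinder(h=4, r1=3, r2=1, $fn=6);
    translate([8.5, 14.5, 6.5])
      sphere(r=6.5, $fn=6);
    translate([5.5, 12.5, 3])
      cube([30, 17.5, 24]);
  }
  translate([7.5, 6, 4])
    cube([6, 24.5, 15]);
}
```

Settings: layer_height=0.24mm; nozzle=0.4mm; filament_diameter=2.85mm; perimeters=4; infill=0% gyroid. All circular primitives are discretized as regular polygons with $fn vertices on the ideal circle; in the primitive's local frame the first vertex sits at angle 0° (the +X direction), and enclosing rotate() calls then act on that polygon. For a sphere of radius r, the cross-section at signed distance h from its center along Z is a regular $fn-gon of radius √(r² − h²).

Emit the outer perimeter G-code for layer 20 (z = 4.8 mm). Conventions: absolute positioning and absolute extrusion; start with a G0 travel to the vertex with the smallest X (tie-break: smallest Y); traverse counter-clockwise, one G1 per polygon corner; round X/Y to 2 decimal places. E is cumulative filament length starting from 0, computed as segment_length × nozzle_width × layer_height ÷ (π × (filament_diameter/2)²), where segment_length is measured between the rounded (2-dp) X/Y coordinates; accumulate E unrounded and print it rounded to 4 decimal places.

At z = 4.8 mm: the cone is not intersected at this z (z outside [0, 4]); the sphere at (8.5, 14.5): section is a regular 6-gon, circumradius = √(r²−h²) = √(6.5²−1.7²) = 6.274; the 30×17.5 cube at (5.5, 12.5) contributes its full rectangle; Combining (union): the regions partially overlap (shared area 59.26 mm²), so overlapping operands fuse into one piece — 1 connected region; the cube at (7.5, 6) (footprint 6×24.5) is included at this height; Taking the union: the regions partially overlap (shared area 122.59 mm²), so overlapping operands fuse into one piece — 1 connected region. The outline is a single polygon with 16 vertices. Extrusion per mm of travel: 0.4 × 0.24 / (π × 1.425²) = 0.015048. Accumulating E over each segment gives final E = 1.6684.

G0 X2.23 Y14.50 Z4.80
G1 X5.36 Y9.07 E0.0943
G1 X7.50 Y9.07 E0.1265
G1 X7.50 Y6.00 E0.1727
G1 X13.50 Y6.00 E0.2630
G1 X13.50 Y12.29 E0.3577
G1 X13.62 Y12.50 E0.3613
G1 X35.50 Y12.50 E0.6906
G1 X35.50 Y30.00 E0.9539
G1 X13.50 Y30.00 E1.2850
G1 X13.50 Y30.50 E1.2925
G1 X7.50 Y30.50 E1.3828
G1 X7.50 Y30.00 E1.3903
G1 X5.50 Y30.00 E1.4204
G1 X5.50 Y19.93 E1.5720
G1 X5.36 Y19.93 E1.5741
G1 X2.23 Y14.50 E1.6684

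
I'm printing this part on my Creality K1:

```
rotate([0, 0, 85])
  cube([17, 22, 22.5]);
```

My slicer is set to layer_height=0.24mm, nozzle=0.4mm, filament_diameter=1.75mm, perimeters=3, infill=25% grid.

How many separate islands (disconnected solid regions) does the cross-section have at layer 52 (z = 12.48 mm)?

1

At z = 12.48 mm: the 17×22 cube contributes its full rectangle; (rotated 85° about Z; rotation is an isometry so areas/perimeters/island counts are preserved). Overall, the cross-section is a single solid region. Island count = 1.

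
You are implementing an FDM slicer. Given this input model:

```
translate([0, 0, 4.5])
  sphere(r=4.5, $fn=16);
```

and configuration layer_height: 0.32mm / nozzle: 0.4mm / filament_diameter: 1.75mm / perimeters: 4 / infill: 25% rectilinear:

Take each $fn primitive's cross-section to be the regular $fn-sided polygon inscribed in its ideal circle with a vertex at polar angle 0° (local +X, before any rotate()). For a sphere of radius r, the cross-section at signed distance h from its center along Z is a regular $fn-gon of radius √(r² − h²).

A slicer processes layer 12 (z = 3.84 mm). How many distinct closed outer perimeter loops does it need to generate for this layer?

1

At z = 3.84 mm: the r=4.5 sphere slices to a regular 16-gon of circumradius 4.451 (√(r²−h²) with h=0.66 from center). The result has 1 disconnected region.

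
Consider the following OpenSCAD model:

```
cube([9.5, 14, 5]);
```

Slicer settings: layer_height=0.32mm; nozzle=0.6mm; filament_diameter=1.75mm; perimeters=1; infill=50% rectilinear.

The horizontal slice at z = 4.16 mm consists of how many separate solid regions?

1

At z = 4.16 mm: the cube (footprint 9.5×14) is included at this height. The result has 1 disconnected region.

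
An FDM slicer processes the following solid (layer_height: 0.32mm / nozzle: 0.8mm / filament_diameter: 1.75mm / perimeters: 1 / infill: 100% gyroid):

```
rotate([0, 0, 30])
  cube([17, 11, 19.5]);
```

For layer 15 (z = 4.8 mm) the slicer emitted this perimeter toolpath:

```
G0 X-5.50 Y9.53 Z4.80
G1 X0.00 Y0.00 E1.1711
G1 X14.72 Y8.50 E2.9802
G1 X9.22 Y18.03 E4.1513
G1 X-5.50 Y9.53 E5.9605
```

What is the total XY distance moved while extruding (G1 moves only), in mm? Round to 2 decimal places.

56.00 mm

Sum the Euclidean lengths of each G1 segment: total = 56.00 mm.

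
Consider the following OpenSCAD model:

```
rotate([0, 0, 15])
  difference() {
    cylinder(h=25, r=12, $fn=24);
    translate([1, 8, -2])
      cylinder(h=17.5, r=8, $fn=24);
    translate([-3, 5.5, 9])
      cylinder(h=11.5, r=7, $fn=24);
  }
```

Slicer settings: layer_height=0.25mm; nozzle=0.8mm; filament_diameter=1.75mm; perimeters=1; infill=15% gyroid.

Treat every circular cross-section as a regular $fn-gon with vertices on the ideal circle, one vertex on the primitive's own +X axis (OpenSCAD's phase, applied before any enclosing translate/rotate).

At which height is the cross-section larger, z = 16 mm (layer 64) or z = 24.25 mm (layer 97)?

layer 97 (z = 24.25 mm)

Layer 64 (z = 16): the r=12 cylinder contributes a regular 24-gon of circumradius 12 (area = (24/2)·12.000²·sin(360°/24) = 447.24 mm²); the cylinder at (1, 8) is absent (z outside [-2, 15.5]); the cylinder at (-3, 5.5): section is a regular 24-gon, circumradius r=7 (area = (24/2)·7.000²·sin(360°/24) = 152.19 mm²); After the difference (first − rest): starting from the r=12 cylinder (447.24 mm²), the r=7 cylinder at (-3, 5.5) partially overlaps it — only the 142.06 mm² overlap (of its 152.19 mm²) is removed, clipping the outline — area = 305.18 mm²; (rotated 15° about Z; rotation is an isometry so areas/perimeters/island counts are preserved). So its area = 305.18 mm². Layer 97 (z = 24.25): the r=12 cylinder gives a regular 24-gon of circumradius 12 (constant along its height) (area = (24/2)·12.000²·sin(360°/24) = 447.24 mm²); the cylinder at (1, 8) does not reach this height (z outside [-2, 15.5]); the cylinder at (-3, 5.5) is absent (z outside [9, 20.5]); After the difference (first − rest): none of the subtracted shapes is present at this height, so the r=12 cylinder is unchanged — area = 447.24 mm²; (rotated 15° about Z; rotation is an isometry so areas/perimeters/island counts are preserved). So its area = 447.24 mm². Layer 97 is larger (447.24 vs 305.18 mm²).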